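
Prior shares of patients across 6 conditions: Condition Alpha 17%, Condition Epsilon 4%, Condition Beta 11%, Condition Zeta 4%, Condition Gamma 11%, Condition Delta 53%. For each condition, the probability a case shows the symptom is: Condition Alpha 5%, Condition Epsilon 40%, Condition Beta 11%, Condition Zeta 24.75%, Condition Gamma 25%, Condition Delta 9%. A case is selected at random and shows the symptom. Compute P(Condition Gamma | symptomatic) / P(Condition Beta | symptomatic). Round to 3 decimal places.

2.273

Unnormalized posteriors (prior × likelihood):
  Condition Alpha: 0.17 × 0.05 = 0.0085
  Condition Epsilon: 0.04 × 0.4 = 0.016
  Condition Beta: 0.11 × 0.11 = 0.0121
  Condition Zeta: 0.04 × 0.2475 = 0.0099
  Condition Gamma: 0.11 × 0.25 = 0.0275
  Condition Delta: 0.53 × 0.09 = 0.0477
Normalizing constant = 0.1217.
The ratio is 0.0275 / 0.0121 (the normalizer cancels) = 2.273.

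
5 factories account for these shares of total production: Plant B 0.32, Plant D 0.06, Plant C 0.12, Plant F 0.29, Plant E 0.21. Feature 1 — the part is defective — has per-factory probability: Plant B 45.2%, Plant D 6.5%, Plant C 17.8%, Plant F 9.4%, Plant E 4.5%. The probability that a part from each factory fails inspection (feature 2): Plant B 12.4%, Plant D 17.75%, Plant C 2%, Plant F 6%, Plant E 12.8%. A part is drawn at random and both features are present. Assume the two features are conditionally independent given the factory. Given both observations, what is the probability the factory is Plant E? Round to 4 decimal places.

0.0552

Unnormalized posteriors (prior × likelihood):
  Plant B: 0.32 × 0.452 × 0.124 = 0.01793536
  Plant D: 0.06 × 0.065 × 0.1775 = 0.00069225
  Plant C: 0.12 × 0.178 × 0.02 = 0.0004272
  Plant F: 0.29 × 0.094 × 0.06 = 0.0016356
  Plant E: 0.21 × 0.045 × 0.128 = 0.0012096
Normalizing constant = 0.02190001.
P(Plant E | evidence) = 0.0012096 / 0.02190001 ≈ 0.0552.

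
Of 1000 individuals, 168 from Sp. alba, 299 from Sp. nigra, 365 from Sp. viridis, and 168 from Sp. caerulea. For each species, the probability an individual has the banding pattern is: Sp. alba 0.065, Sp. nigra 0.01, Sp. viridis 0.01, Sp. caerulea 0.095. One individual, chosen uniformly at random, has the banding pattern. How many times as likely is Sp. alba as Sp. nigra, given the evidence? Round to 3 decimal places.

By Bayes' rule, posterior ∝ prior × likelihood:
  Sp. alba: 0.168 × 0.065 = 0.01092
  Sp. nigra: 0.299 × 0.01 = 0.00299
  Sp. viridis: 0.365 × 0.01 = 0.00365
  Sp. caerulea: 0.168 × 0.095 = 0.01596
Normalizing constant = 0.03352.
The ratio is 0.01092 / 0.00299 (the normalizer cancels) = 3.652.

3.652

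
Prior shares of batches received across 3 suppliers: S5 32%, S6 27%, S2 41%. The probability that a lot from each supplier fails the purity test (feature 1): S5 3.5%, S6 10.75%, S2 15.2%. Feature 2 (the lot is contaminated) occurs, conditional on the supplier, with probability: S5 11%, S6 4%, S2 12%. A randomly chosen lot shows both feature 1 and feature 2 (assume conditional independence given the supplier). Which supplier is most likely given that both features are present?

S2

Compute prior × likelihood for every hypothesis:
  S5: 0.32 × 0.035 × 0.11 = 0.001232
  S6: 0.27 × 0.1075 × 0.04 = 0.001161
  S2: 0.41 × 0.152 × 0.12 = 0.0074784
Total = 0.0098714.
Largest term belongs to S2, so S2 is most probable.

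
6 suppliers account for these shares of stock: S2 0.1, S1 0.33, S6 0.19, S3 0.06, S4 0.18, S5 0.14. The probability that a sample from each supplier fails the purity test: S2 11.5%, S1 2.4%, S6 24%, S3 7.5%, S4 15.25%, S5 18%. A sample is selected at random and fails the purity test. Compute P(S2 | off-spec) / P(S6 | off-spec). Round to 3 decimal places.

0.252

Compute prior × likelihood for every hypothesis:
  S2: 0.1 × 0.115 = 0.0115
  S1: 0.33 × 0.024 = 0.00792
  S6: 0.19 × 0.24 = 0.0456
  S3: 0.06 × 0.075 = 0.0045
  S4: 0.18 × 0.1525 = 0.02745
  S5: 0.14 × 0.18 = 0.0252
Total = 0.12217.
The ratio is 0.0115 / 0.0456 (the normalizer cancels) = 0.252.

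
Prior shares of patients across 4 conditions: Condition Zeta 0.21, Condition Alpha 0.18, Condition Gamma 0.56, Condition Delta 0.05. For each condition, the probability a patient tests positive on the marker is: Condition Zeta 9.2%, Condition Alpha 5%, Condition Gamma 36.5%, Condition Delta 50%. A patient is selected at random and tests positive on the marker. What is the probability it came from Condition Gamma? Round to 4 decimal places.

0.7931

Unnormalized posteriors (prior × likelihood):
  Condition Zeta: 0.21 × 0.092 = 0.01932
  Condition Alpha: 0.18 × 0.05 = 0.009
  Condition Gamma: 0.56 × 0.365 = 0.2044
  Condition Delta: 0.05 × 0.5 = 0.025
Normalizing constant = 0.25772.
P(Condition Gamma | evidence) = 0.2044 / 0.25772 ≈ 0.7931.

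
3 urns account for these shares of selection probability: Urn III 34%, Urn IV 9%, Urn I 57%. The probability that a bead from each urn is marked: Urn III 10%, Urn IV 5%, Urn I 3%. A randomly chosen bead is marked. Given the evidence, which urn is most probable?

Prior × likelihood for each hypothesis:
  Urn III: 0.34 × 0.1 = 0.034
  Urn IV: 0.09 × 0.05 = 0.0045
  Urn I: 0.57 × 0.03 = 0.0171
Normalizing constant = 0.0556.
Largest term belongs to Urn III, so Urn III is most probable.

Urn III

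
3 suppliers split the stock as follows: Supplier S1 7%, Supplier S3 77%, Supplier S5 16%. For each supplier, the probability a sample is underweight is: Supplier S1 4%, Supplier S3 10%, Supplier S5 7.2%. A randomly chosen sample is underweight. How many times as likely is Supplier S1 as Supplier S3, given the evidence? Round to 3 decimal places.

Compute prior × likelihood for every hypothesis:
  Supplier S1: 0.07 × 0.04 = 0.0028
  Supplier S3: 0.77 × 0.1 = 0.077
  Supplier S5: 0.16 × 0.072 = 0.01152
Sum = 0.09132.
The ratio is 0.0028 / 0.077 (the normalizer cancels) = 0.036.

0.036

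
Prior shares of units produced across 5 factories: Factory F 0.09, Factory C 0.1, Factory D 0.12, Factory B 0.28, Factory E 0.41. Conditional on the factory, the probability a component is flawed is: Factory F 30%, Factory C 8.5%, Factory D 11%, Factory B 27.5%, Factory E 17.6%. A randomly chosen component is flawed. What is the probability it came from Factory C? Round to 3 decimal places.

Prior × likelihood for each hypothesis:
  Factory F: 0.09 × 0.3 = 0.027
  Factory C: 0.1 × 0.085 = 0.0085
  Factory D: 0.12 × 0.11 = 0.0132
  Factory B: 0.28 × 0.275 = 0.077
  Factory E: 0.41 × 0.176 = 0.07216
Total = 0.19786.
P(Factory C | evidence) = 0.0085 / 0.19786 ≈ 0.043.

0.043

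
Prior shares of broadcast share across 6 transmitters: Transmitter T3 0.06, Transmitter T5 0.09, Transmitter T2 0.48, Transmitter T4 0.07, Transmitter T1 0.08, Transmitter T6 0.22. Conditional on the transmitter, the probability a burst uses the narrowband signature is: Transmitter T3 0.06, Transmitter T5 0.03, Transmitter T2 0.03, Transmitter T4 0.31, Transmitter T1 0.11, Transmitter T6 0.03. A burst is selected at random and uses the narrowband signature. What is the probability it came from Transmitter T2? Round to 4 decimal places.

By Bayes' rule, posterior ∝ prior × likelihood:
  Transmitter T3: 0.06 × 0.06 = 0.0036
  Transmitter T5: 0.09 × 0.03 = 0.0027
  Transmitter T2: 0.48 × 0.03 = 0.0144
  Transmitter T4: 0.07 × 0.31 = 0.0217
  Transmitter T1: 0.08 × 0.11 = 0.0088
  Transmitter T6: 0.22 × 0.03 = 0.0066
Total = 0.0578.
P(Transmitter T2 | evidence) = 0.0144 / 0.0578 ≈ 0.2491.

0.2491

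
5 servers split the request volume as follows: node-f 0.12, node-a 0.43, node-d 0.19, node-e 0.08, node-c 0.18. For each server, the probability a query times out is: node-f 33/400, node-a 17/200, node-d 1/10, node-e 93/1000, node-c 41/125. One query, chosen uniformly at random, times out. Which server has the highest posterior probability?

Prior × likelihood for each hypothesis:
  node-f: 0.12 × 0.0825 = 0.0099
  node-a: 0.43 × 0.085 = 0.03655
  node-d: 0.19 × 0.1 = 0.019
  node-e: 0.08 × 0.093 = 0.00744
  node-c: 0.18 × 0.328 = 0.05904
Normalizing constant = 0.13193.
Largest term belongs to node-c, so node-c is most probable.

node-c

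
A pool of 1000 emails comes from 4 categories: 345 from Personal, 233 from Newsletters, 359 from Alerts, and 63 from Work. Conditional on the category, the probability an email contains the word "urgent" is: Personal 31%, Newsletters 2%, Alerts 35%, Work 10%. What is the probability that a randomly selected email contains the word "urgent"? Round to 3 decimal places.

Compute prior × likelihood for every hypothesis:
  Personal: 0.345 × 0.31 = 0.10695
  Newsletters: 0.233 × 0.02 = 0.00466
  Alerts: 0.359 × 0.35 = 0.12565
  Work: 0.063 × 0.1 = 0.0063
P(urgent-flag) = 0.10695 + 0.00466 + 0.12565 + 0.0063 = 0.24356 → 0.244.

0.244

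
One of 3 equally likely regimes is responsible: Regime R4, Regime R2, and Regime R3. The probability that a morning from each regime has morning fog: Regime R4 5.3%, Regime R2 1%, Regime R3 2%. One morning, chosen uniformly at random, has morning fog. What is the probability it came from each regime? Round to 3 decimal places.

With a uniform prior (1/3 each), posterior ∝ likelihood:
  Regime R4: 0.053
  Regime R2: 0.01
  Regime R3: 0.02
Normalizing constant = 0.083.
P(Regime R4 | fog) = 0.053/0.083 ≈ 0.639
P(Regime R2 | fog) = 0.01/0.083 ≈ 0.120
P(Regime R3 | fog) = 0.02/0.083 ≈ 0.241

Regime R4 0.639, Regime R2 0.120, Regime R3 0.241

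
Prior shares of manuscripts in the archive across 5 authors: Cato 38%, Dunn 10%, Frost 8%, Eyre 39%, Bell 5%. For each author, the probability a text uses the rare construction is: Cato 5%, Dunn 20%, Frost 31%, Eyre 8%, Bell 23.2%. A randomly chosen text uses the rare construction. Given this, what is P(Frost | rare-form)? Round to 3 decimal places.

0.233

Unnormalized posteriors (prior × likelihood):
  Cato: 0.38 × 0.05 = 0.019
  Dunn: 0.1 × 0.2 = 0.02
  Frost: 0.08 × 0.31 = 0.0248
  Eyre: 0.39 × 0.08 = 0.0312
  Bell: 0.05 × 0.232 = 0.0116
Total = 0.1066.
P(Frost | evidence) = 0.0248 / 0.1066 ≈ 0.233.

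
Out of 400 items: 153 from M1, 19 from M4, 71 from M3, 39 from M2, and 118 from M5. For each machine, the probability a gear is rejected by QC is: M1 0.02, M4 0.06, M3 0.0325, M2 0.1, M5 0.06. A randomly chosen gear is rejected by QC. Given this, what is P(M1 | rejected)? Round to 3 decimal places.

0.175

Prior × likelihood for each hypothesis:
  M1: 0.3825 × 0.02 = 0.00765
  M4: 0.0475 × 0.06 = 0.00285
  M3: 0.1775 × 0.0325 = 0.00576875
  M2: 0.0975 × 0.1 = 0.00975
  M5: 0.295 × 0.06 = 0.0177
Normalizing constant = 0.04371875.
P(M1 | evidence) = 0.00765 / 0.04371875 ≈ 0.175.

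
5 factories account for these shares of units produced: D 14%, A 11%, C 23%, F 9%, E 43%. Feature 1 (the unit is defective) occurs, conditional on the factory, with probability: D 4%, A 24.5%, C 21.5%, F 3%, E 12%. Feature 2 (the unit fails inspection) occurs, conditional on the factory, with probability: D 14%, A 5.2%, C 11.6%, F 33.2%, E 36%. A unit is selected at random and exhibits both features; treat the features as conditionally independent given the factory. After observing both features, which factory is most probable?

E

By Bayes' rule, posterior ∝ prior × likelihood:
  D: 0.14 × 0.04 × 0.14 = 0.000784
  A: 0.11 × 0.245 × 0.052 = 0.0014014
  C: 0.23 × 0.215 × 0.116 = 0.0057362
  F: 0.09 × 0.03 × 0.332 = 0.0008964
  E: 0.43 × 0.12 × 0.36 = 0.018576
Normalizing constant = 0.027394.
Largest term belongs to E, so E is most probable.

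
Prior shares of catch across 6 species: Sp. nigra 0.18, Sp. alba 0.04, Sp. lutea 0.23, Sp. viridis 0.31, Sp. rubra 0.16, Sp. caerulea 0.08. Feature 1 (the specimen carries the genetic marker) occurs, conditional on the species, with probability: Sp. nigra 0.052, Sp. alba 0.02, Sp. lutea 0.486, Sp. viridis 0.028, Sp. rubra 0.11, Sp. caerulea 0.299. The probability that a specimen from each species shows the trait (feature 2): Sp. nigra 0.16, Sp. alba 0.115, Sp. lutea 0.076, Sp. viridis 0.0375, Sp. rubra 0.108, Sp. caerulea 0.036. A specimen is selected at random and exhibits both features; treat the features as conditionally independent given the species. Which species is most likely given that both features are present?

Sp. lutea

Prior × likelihood for each hypothesis:
  Sp. nigra: 0.18 × 0.052 × 0.16 = 0.0014976
  Sp. alba: 0.04 × 0.02 × 0.115 = 0.000092
  Sp. lutea: 0.23 × 0.486 × 0.076 = 0.00849528
  Sp. viridis: 0.31 × 0.028 × 0.0375 = 0.0003255
  Sp. rubra: 0.16 × 0.11 × 0.108 = 0.0019008
  Sp. caerulea: 0.08 × 0.299 × 0.036 = 0.00086112
Total = 0.0131723.
Largest term belongs to Sp. lutea, so Sp. lutea is most probable.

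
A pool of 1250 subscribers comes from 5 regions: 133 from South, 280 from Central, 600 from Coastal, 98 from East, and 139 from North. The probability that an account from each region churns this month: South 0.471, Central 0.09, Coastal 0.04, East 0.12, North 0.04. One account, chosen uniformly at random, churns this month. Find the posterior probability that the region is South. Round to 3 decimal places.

By Bayes' rule, posterior ∝ prior × likelihood:
  South: 0.1064 × 0.471 = 0.0501144
  Central: 0.224 × 0.09 = 0.02016
  Coastal: 0.48 × 0.04 = 0.0192
  East: 0.0784 × 0.12 = 0.009408
  North: 0.1112 × 0.04 = 0.004448
Sum = 0.1033304.
P(South | evidence) = 0.0501144 / 0.1033304 ≈ 0.485.

0.485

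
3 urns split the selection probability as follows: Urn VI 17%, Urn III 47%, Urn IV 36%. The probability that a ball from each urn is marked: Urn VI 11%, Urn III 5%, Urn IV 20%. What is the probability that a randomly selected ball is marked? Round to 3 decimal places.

0.114

By Bayes' rule, posterior ∝ prior × likelihood:
  Urn VI: 0.17 × 0.11 = 0.0187
  Urn III: 0.47 × 0.05 = 0.0235
  Urn IV: 0.36 × 0.2 = 0.072
P(marked) = 0.0187 + 0.0235 + 0.072 = 0.1142 → 0.114.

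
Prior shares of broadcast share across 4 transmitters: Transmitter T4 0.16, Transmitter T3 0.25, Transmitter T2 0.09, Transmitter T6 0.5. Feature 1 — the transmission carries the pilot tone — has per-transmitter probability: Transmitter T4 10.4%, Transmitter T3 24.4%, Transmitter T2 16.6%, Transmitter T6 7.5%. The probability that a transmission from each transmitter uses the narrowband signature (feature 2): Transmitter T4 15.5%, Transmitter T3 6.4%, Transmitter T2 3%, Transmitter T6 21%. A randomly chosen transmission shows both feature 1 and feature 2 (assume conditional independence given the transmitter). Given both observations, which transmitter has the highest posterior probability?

Compute prior × likelihood for every hypothesis:
  Transmitter T4: 0.16 × 0.104 × 0.155 = 0.0025792
  Transmitter T3: 0.25 × 0.244 × 0.064 = 0.003904
  Transmitter T2: 0.09 × 0.166 × 0.03 = 0.0004482
  Transmitter T6: 0.5 × 0.075 × 0.21 = 0.007875
Total = 0.0148064.
Largest term belongs to Transmitter T6, so Transmitter T6 is most probable.

Transmitter T6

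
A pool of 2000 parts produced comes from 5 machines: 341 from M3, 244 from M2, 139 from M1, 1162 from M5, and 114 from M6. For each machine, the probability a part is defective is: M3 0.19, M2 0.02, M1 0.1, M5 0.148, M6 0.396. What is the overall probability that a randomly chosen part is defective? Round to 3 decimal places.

0.150

Prior × likelihood for each hypothesis:
  M3: 0.1705 × 0.19 = 0.032395
  M2: 0.122 × 0.02 = 0.00244
  M1: 0.0695 × 0.1 = 0.00695
  M5: 0.581 × 0.148 = 0.085988
  M6: 0.057 × 0.396 = 0.022572
P(defective) = 0.032395 + 0.00244 + 0.00695 + 0.085988 + 0.022572 = 0.150345 → 0.150.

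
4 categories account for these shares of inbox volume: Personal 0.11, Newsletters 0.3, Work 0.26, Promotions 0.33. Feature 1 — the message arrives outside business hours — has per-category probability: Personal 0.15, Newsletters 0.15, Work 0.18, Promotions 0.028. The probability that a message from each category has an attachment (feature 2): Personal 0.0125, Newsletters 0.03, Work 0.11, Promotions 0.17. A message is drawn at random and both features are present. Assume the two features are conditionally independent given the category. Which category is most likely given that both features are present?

Work

Compute prior × likelihood for every hypothesis:
  Personal: 0.11 × 0.15 × 0.0125 = 0.00020625
  Newsletters: 0.3 × 0.15 × 0.03 = 0.00135
  Work: 0.26 × 0.18 × 0.11 = 0.005148
  Promotions: 0.33 × 0.028 × 0.17 = 0.0015708
Sum = 0.00827505.
Largest term belongs to Work, so Work is most probable.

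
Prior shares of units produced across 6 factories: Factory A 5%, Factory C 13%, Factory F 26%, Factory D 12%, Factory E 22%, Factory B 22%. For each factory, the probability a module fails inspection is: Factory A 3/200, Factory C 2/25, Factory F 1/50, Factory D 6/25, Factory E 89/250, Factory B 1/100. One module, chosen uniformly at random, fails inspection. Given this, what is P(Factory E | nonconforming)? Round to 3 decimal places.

Compute prior × likelihood for every hypothesis:
  Factory A: 0.05 × 0.015 = 0.00075
  Factory C: 0.13 × 0.08 = 0.0104
  Factory F: 0.26 × 0.02 = 0.0052
  Factory D: 0.12 × 0.24 = 0.0288
  Factory E: 0.22 × 0.356 = 0.07832
  Factory B: 0.22 × 0.01 = 0.0022
Sum = 0.12567.
P(Factory E | evidence) = 0.07832 / 0.12567 ≈ 0.623.

0.623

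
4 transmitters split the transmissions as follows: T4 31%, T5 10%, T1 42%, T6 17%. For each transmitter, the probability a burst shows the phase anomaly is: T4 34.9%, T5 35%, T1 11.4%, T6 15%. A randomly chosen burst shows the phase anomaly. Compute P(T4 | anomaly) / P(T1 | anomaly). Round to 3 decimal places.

By Bayes' rule, posterior ∝ prior × likelihood:
  T4: 0.31 × 0.349 = 0.10819
  T5: 0.1 × 0.35 = 0.035
  T1: 0.42 × 0.114 = 0.04788
  T6: 0.17 × 0.15 = 0.0255
Total = 0.21657.
The ratio is 0.10819 / 0.04788 (the normalizer cancels) = 2.260.

2.260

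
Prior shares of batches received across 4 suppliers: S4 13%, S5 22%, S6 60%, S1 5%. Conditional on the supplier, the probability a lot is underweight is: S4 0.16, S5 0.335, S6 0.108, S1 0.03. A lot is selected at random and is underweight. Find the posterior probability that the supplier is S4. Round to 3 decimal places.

Unnormalized posteriors (prior × likelihood):
  S4: 0.13 × 0.16 = 0.0208
  S5: 0.22 × 0.335 = 0.0737
  S6: 0.6 × 0.108 = 0.0648
  S1: 0.05 × 0.03 = 0.0015
Sum = 0.1608.
P(S4 | evidence) = 0.0208 / 0.1608 ≈ 0.129.

0.129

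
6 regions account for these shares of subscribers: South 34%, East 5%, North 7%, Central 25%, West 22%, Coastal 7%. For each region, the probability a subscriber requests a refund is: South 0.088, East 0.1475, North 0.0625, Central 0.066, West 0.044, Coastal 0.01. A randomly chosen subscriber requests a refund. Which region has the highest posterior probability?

South

By Bayes' rule, posterior ∝ prior × likelihood:
  South: 0.34 × 0.088 = 0.02992
  East: 0.05 × 0.1475 = 0.007375
  North: 0.07 × 0.0625 = 0.004375
  Central: 0.25 × 0.066 = 0.0165
  West: 0.22 × 0.044 = 0.00968
  Coastal: 0.07 × 0.01 = 0.0007
Sum = 0.06855.
Largest term belongs to South, so South is most probable.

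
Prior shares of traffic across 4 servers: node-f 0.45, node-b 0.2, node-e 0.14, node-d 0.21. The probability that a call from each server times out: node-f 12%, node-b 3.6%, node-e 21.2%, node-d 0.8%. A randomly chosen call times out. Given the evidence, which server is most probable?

node-f

Prior × likelihood for each hypothesis:
  node-f: 0.45 × 0.12 = 0.054
  node-b: 0.2 × 0.036 = 0.0072
  node-e: 0.14 × 0.212 = 0.02968
  node-d: 0.21 × 0.008 = 0.00168
Total = 0.09256.
Largest term belongs to node-f, so node-f is most probable.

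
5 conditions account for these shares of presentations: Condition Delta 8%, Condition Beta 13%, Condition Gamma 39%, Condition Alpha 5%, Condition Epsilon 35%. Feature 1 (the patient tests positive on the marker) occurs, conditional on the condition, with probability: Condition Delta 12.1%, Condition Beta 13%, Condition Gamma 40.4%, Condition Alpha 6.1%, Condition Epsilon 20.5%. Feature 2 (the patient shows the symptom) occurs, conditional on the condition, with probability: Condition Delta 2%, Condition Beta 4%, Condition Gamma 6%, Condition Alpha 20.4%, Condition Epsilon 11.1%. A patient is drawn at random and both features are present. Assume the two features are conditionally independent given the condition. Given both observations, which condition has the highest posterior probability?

Compute prior × likelihood for every hypothesis:
  Condition Delta: 0.08 × 0.121 × 0.02 = 0.0001936
  Condition Beta: 0.13 × 0.13 × 0.04 = 0.000676
  Condition Gamma: 0.39 × 0.404 × 0.06 = 0.0094536
  Condition Alpha: 0.05 × 0.061 × 0.204 = 0.0006222
  Condition Epsilon: 0.35 × 0.205 × 0.111 = 0.00796425
Sum = 0.01890965.
Largest term belongs to Condition Gamma, so Condition Gamma is most probable.

Condition Gamma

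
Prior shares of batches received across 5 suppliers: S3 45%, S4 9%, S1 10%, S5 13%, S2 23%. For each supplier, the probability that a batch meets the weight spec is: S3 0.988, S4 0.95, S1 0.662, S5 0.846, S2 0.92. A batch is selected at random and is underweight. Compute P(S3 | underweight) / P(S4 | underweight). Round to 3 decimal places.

1.200

Taking complements, P(underweight | each) = S3 0.012, S4 0.05, S1 0.338, S5 0.154, S2 0.08.
Unnormalized posteriors (prior × likelihood):
  S3: 0.45 × 0.012 = 0.0054
  S4: 0.09 × 0.05 = 0.0045
  S1: 0.1 × 0.338 = 0.0338
  S5: 0.13 × 0.154 = 0.02002
  S2: 0.23 × 0.08 = 0.0184
Sum = 0.08212.
The ratio is 0.0054 / 0.0045 (the normalizer cancels) = 1.200.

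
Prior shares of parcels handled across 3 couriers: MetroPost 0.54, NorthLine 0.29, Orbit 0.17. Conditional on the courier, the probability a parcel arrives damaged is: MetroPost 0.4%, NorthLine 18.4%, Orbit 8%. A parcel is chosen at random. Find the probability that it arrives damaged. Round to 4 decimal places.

0.0691

Compute prior × likelihood for every hypothesis:
  MetroPost: 0.54 × 0.004 = 0.00216
  NorthLine: 0.29 × 0.184 = 0.05336
  Orbit: 0.17 × 0.08 = 0.0136
P(damaged) = 0.00216 + 0.05336 + 0.0136 = 0.06912 → 0.0691.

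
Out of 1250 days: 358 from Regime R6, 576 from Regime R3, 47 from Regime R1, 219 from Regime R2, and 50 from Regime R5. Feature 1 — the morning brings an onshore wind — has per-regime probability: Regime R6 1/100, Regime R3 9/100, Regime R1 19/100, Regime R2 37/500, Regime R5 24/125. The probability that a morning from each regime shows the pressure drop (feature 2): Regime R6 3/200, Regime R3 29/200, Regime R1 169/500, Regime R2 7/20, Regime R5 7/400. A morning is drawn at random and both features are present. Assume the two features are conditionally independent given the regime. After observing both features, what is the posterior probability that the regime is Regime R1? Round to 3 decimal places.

By Bayes' rule, posterior ∝ prior × likelihood:
  Regime R6: 0.2864 × 0.01 × 0.015 = 0.00004296
  Regime R3: 0.4608 × 0.09 × 0.145 = 0.00601344
  Regime R1: 0.0376 × 0.19 × 0.338 = 0.002414672
  Regime R2: 0.1752 × 0.074 × 0.35 = 0.00453768
  Regime R5: 0.04 × 0.192 × 0.0175 = 0.0001344
Total = 0.013143152.
P(Regime R1 | evidence) = 0.002414672 / 0.013143152 ≈ 0.184.

0.184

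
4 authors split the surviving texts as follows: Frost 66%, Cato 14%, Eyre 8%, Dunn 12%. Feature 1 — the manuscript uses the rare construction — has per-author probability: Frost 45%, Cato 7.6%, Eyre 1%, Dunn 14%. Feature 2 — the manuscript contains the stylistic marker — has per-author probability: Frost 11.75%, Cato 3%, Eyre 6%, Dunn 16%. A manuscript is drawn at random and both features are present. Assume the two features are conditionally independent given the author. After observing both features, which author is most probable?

By Bayes' rule, posterior ∝ prior × likelihood:
  Frost: 0.66 × 0.45 × 0.1175 = 0.0348975
  Cato: 0.14 × 0.076 × 0.03 = 0.0003192
  Eyre: 0.08 × 0.01 × 0.06 = 0.000048
  Dunn: 0.12 × 0.14 × 0.16 = 0.002688
Total = 0.0379527.
Largest term belongs to Frost, so Frost is most probable.

Frost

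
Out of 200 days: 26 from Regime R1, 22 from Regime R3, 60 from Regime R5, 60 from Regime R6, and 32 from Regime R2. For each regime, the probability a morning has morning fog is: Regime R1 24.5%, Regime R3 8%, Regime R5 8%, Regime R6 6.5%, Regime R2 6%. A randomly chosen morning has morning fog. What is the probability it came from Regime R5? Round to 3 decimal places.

0.256

Unnormalized posteriors (prior × likelihood):
  Regime R1: 0.13 × 0.245 = 0.03185
  Regime R3: 0.11 × 0.08 = 0.0088
  Regime R5: 0.3 × 0.08 = 0.024
  Regime R6: 0.3 × 0.065 = 0.0195
  Regime R2: 0.16 × 0.06 = 0.0096
Sum = 0.09375.
P(Regime R5 | evidence) = 0.024 / 0.09375 ≈ 0.256.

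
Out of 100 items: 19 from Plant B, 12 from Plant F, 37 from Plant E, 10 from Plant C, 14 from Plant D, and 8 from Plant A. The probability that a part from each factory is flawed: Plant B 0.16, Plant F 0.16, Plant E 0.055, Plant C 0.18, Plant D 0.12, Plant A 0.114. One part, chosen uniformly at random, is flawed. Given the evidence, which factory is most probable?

Plant B

Prior × likelihood for each hypothesis:
  Plant B: 0.19 × 0.16 = 0.0304
  Plant F: 0.12 × 0.16 = 0.0192
  Plant E: 0.37 × 0.055 = 0.02035
  Plant C: 0.1 × 0.18 = 0.018
  Plant D: 0.14 × 0.12 = 0.0168
  Plant A: 0.08 × 0.114 = 0.00912
Total = 0.11387.
Largest term belongs to Plant B, so Plant B is most probable.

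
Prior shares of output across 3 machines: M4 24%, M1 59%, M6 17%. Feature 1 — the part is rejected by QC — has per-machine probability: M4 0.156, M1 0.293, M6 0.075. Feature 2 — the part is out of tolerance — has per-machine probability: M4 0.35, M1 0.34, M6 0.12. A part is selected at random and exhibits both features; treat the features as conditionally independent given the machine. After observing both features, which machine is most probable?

M1

Compute prior × likelihood for every hypothesis:
  M4: 0.24 × 0.156 × 0.35 = 0.013104
  M1: 0.59 × 0.293 × 0.34 = 0.0587758
  M6: 0.17 × 0.075 × 0.12 = 0.00153
Total = 0.0734098.
Largest term belongs to M1, so M1 is most probable.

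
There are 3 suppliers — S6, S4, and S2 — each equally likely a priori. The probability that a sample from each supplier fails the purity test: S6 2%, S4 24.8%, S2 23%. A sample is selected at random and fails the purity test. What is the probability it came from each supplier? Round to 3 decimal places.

S6 0.040, S4 0.498, S2 0.462

Since the prior is uniform, the posterior is proportional to the likelihood:
  S6: 0.02
  S4: 0.248
  S2: 0.23
Normalizing constant = 0.498.
P(S6 | off-spec) = 0.02/0.498 ≈ 0.040
P(S4 | off-spec) = 0.248/0.498 ≈ 0.498
P(S2 | off-spec) = 0.23/0.498 ≈ 0.462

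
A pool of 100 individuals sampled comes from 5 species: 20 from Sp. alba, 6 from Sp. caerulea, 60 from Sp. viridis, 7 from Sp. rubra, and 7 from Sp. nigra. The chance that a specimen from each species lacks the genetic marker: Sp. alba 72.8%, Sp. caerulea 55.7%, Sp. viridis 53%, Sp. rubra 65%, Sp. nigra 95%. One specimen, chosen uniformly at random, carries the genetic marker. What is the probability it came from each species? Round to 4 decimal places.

Sp. alba 0.1391, Sp. caerulea 0.0680, Sp. viridis 0.7213, Sp. rubra 0.0627, Sp. nigra 0.0090

Taking complements, P(marker | each) = Sp. alba 0.272, Sp. caerulea 0.443, Sp. viridis 0.47, Sp. rubra 0.35, Sp. nigra 0.05.
Unnormalized posteriors (prior × likelihood):
  Sp. alba: 0.2 × 0.272 = 0.0544
  Sp. caerulea: 0.06 × 0.443 = 0.02658
  Sp. viridis: 0.6 × 0.47 = 0.282
  Sp. rubra: 0.07 × 0.35 = 0.0245
  Sp. nigra: 0.07 × 0.05 = 0.0035
Sum = 0.39098.
P(Sp. alba | marker) = 0.0544/0.39098 ≈ 0.1391
P(Sp. caerulea | marker) = 0.02658/0.39098 ≈ 0.0680
P(Sp. viridis | marker) = 0.282/0.39098 ≈ 0.7213
P(Sp. rubra | marker) = 0.0245/0.39098 ≈ 0.0627
P(Sp. nigra | marker) = 0.0035/0.39098 ≈ 0.0090
(Check: 0.1391+0.0680+0.7213+0.0627+0.0090 = 1.0001.)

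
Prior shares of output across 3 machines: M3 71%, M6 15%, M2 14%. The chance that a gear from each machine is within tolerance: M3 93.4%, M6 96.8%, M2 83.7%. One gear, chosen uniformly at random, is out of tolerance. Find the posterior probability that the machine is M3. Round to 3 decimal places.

0.629

Taking complements, P(oversize | each) = M3 0.066, M6 0.032, M2 0.163.
Prior × likelihood for each hypothesis:
  M3: 0.71 × 0.066 = 0.04686
  M6: 0.15 × 0.032 = 0.0048
  M2: 0.14 × 0.163 = 0.02282
Normalizing constant = 0.07448.
P(M3 | evidence) = 0.04686 / 0.07448 ≈ 0.629.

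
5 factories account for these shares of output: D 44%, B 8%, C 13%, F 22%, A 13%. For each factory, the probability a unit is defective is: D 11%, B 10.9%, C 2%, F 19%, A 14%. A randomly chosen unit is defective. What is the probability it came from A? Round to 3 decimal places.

Unnormalized posteriors (prior × likelihood):
  D: 0.44 × 0.11 = 0.0484
  B: 0.08 × 0.109 = 0.00872
  C: 0.13 × 0.02 = 0.0026
  F: 0.22 × 0.19 = 0.0418
  A: 0.13 × 0.14 = 0.0182
Total = 0.11972.
P(A | evidence) = 0.0182 / 0.11972 ≈ 0.152.

0.152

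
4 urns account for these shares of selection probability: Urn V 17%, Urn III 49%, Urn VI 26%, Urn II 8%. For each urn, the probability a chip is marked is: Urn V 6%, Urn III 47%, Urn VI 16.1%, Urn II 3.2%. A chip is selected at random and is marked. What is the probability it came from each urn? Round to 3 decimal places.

Prior × likelihood for each hypothesis:
  Urn V: 0.17 × 0.06 = 0.0102
  Urn III: 0.49 × 0.47 = 0.2303
  Urn VI: 0.26 × 0.161 = 0.04186
  Urn II: 0.08 × 0.032 = 0.00256
Normalizing constant = 0.28492.
P(Urn V | marked) = 0.0102/0.28492 ≈ 0.036
P(Urn III | marked) = 0.2303/0.28492 ≈ 0.808
P(Urn VI | marked) = 0.04186/0.28492 ≈ 0.147
P(Urn II | marked) = 0.00256/0.28492 ≈ 0.009
(Check: 0.036+0.808+0.147+0.009 = 1.000.)

Urn V 0.036, Urn III 0.808, Urn VI 0.147, Urn II 0.009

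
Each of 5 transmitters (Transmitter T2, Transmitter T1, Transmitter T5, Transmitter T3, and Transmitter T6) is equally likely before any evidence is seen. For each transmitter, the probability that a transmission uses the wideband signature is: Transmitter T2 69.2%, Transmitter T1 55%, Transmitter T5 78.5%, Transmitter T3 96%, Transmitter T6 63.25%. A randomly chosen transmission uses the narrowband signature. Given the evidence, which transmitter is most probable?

Transmitter T1

Taking complements, P(narrowband | each) = Transmitter T2 0.308, Transmitter T1 0.45, Transmitter T5 0.215, Transmitter T3 0.04, Transmitter T6 0.3675.
With a uniform prior (1/5 each), posterior ∝ likelihood:
  Transmitter T2: 0.308
  Transmitter T1: 0.45
  Transmitter T5: 0.215
  Transmitter T3: 0.04
  Transmitter T6: 0.3675
Sum = 1.3805.
Largest term belongs to Transmitter T1, so Transmitter T1 is most probable.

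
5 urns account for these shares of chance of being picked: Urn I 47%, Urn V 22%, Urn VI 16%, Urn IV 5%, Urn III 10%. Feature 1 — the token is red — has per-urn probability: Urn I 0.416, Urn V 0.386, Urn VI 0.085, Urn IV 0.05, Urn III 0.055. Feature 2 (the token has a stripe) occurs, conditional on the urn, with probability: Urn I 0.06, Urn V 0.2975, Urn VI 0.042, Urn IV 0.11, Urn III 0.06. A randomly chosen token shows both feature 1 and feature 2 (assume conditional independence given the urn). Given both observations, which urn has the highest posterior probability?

By Bayes' rule, posterior ∝ prior × likelihood:
  Urn I: 0.47 × 0.416 × 0.06 = 0.0117312
  Urn V: 0.22 × 0.386 × 0.2975 = 0.0252637
  Urn VI: 0.16 × 0.085 × 0.042 = 0.0005712
  Urn IV: 0.05 × 0.05 × 0.11 = 0.000275
  Urn III: 0.1 × 0.055 × 0.06 = 0.00033
Sum = 0.0381711.
Largest term belongs to Urn V, so Urn V is most probable.

Urn V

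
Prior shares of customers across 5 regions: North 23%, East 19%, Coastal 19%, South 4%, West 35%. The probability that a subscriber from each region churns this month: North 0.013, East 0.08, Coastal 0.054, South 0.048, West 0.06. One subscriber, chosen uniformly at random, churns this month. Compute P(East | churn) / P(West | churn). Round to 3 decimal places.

Unnormalized posteriors (prior × likelihood):
  North: 0.23 × 0.013 = 0.00299
  East: 0.19 × 0.08 = 0.0152
  Coastal: 0.19 × 0.054 = 0.01026
  South: 0.04 × 0.048 = 0.00192
  West: 0.35 × 0.06 = 0.021
Normalizing constant = 0.05137.
The ratio is 0.0152 / 0.021 (the normalizer cancels) = 0.724.

0.724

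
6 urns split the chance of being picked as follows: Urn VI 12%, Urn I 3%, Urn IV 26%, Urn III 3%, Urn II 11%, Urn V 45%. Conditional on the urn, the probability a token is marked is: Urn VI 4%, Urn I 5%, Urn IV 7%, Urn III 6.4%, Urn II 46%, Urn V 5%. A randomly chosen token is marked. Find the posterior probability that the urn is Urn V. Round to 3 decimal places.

0.226

Compute prior × likelihood for every hypothesis:
  Urn VI: 0.12 × 0.04 = 0.0048
  Urn I: 0.03 × 0.05 = 0.0015
  Urn IV: 0.26 × 0.07 = 0.0182
  Urn III: 0.03 × 0.064 = 0.00192
  Urn II: 0.11 × 0.46 = 0.0506
  Urn V: 0.45 × 0.05 = 0.0225
Normalizing constant = 0.09952.
P(Urn V | evidence) = 0.0225 / 0.09952 ≈ 0.226.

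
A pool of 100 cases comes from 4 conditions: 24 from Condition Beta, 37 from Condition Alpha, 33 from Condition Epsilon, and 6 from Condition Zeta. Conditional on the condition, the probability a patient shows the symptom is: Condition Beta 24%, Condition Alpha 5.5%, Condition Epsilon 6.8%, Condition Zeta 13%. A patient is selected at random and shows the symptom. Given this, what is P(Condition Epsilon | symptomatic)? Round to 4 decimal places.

Prior × likelihood for each hypothesis:
  Condition Beta: 0.24 × 0.24 = 0.0576
  Condition Alpha: 0.37 × 0.055 = 0.02035
  Condition Epsilon: 0.33 × 0.068 = 0.02244
  Condition Zeta: 0.06 × 0.13 = 0.0078
Total = 0.10819.
P(Condition Epsilon | evidence) = 0.02244 / 0.10819 ≈ 0.2074.

0.2074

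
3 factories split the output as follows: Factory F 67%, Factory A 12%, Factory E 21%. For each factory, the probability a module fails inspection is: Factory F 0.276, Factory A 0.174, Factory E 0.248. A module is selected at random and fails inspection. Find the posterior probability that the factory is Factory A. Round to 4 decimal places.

0.0810

Unnormalized posteriors (prior × likelihood):
  Factory F: 0.67 × 0.276 = 0.18492
  Factory A: 0.12 × 0.174 = 0.02088
  Factory E: 0.21 × 0.248 = 0.05208
Normalizing constant = 0.25788.
P(Factory A | evidence) = 0.02088 / 0.25788 ≈ 0.0810.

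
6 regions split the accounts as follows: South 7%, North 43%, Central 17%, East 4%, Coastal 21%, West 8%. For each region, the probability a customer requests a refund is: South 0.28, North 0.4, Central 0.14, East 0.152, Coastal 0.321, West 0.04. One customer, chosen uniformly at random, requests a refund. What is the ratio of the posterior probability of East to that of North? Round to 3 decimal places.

0.035

Unnormalized posteriors (prior × likelihood):
  South: 0.07 × 0.28 = 0.0196
  North: 0.43 × 0.4 = 0.172
  Central: 0.17 × 0.14 = 0.0238
  East: 0.04 × 0.152 = 0.00608
  Coastal: 0.21 × 0.321 = 0.06741
  West: 0.08 × 0.04 = 0.0032
Total = 0.29209.
The ratio is 0.00608 / 0.172 (the normalizer cancels) = 0.035.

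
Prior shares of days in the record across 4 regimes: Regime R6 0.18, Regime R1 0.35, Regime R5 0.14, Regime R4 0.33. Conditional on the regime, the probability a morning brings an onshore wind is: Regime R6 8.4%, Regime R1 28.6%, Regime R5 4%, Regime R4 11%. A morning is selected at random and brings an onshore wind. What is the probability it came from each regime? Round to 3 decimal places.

Regime R6 0.096, Regime R1 0.637, Regime R5 0.036, Regime R4 0.231

By Bayes' rule, posterior ∝ prior × likelihood:
  Regime R6: 0.18 × 0.084 = 0.01512
  Regime R1: 0.35 × 0.286 = 0.1001
  Regime R5: 0.14 × 0.04 = 0.0056
  Regime R4: 0.33 × 0.11 = 0.0363
Normalizing constant = 0.15712.
P(Regime R6 | onshore) = 0.01512/0.15712 ≈ 0.096
P(Regime R1 | onshore) = 0.1001/0.15712 ≈ 0.637
P(Regime R5 | onshore) = 0.0056/0.15712 ≈ 0.036
P(Regime R4 | onshore) = 0.0363/0.15712 ≈ 0.231
(Check: 0.096+0.637+0.036+0.231 = 1.000.)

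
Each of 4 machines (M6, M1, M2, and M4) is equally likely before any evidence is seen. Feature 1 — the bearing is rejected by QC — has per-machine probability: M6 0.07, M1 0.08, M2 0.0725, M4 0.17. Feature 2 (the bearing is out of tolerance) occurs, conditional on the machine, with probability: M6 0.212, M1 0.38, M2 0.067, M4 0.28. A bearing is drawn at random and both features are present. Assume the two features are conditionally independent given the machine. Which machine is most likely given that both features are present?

Since the prior is uniform, the posterior is proportional to the likelihood:
  M6: 0.07 × 0.212 = 0.01484
  M1: 0.08 × 0.38 = 0.0304
  M2: 0.0725 × 0.067 = 0.0048575
  M4: 0.17 × 0.28 = 0.0476
Sum = 0.0976975.
Largest term belongs to M4, so M4 is most probable.

M4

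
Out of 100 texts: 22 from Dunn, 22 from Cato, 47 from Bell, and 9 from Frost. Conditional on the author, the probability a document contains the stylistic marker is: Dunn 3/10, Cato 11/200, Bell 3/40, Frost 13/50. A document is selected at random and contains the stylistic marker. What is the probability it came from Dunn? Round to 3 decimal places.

Compute prior × likelihood for every hypothesis:
  Dunn: 0.22 × 0.3 = 0.066
  Cato: 0.22 × 0.055 = 0.0121
  Bell: 0.47 × 0.075 = 0.03525
  Frost: 0.09 × 0.26 = 0.0234
Sum = 0.13675.
P(Dunn | evidence) = 0.066 / 0.13675 ≈ 0.483.

0.483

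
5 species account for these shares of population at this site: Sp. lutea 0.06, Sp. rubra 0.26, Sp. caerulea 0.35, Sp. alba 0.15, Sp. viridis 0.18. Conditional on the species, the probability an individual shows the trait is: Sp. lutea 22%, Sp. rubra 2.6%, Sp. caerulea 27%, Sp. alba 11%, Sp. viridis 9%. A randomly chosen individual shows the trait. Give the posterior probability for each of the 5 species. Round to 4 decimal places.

Sp. lutea 0.0897, Sp. rubra 0.0459, Sp. caerulea 0.6422, Sp. alba 0.1121, Sp. viridis 0.1101

Unnormalized posteriors (prior × likelihood):
  Sp. lutea: 0.06 × 0.22 = 0.0132
  Sp. rubra: 0.26 × 0.026 = 0.00676
  Sp. caerulea: 0.35 × 0.27 = 0.0945
  Sp. alba: 0.15 × 0.11 = 0.0165
  Sp. viridis: 0.18 × 0.09 = 0.0162
Sum = 0.14716.
P(Sp. lutea | trait) = 0.0132/0.14716 ≈ 0.0897
P(Sp. rubra | trait) = 0.00676/0.14716 ≈ 0.0459
P(Sp. caerulea | trait) = 0.0945/0.14716 ≈ 0.6422
P(Sp. alba | trait) = 0.0165/0.14716 ≈ 0.1121
P(Sp. viridis | trait) = 0.0162/0.14716 ≈ 0.1101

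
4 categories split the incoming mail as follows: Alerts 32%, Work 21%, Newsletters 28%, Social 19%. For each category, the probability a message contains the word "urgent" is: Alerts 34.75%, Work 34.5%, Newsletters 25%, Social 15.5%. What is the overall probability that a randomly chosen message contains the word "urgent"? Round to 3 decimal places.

0.283

Unnormalized posteriors (prior × likelihood):
  Alerts: 0.32 × 0.3475 = 0.1112
  Work: 0.21 × 0.345 = 0.07245
  Newsletters: 0.28 × 0.25 = 0.07
  Social: 0.19 × 0.155 = 0.02945
P(urgent-flag) = 0.1112 + 0.07245 + 0.07 + 0.02945 = 0.2831 → 0.283.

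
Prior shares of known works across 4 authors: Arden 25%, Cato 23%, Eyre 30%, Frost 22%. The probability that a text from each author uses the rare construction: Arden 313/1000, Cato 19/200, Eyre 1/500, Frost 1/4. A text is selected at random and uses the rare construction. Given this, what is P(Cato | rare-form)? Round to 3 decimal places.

Prior × likelihood for each hypothesis:
  Arden: 0.25 × 0.313 = 0.07825
  Cato: 0.23 × 0.095 = 0.02185
  Eyre: 0.3 × 0.002 = 0.0006
  Frost: 0.22 × 0.25 = 0.055
Total = 0.1557.
P(Cato | evidence) = 0.02185 / 0.1557 ≈ 0.140.

0.140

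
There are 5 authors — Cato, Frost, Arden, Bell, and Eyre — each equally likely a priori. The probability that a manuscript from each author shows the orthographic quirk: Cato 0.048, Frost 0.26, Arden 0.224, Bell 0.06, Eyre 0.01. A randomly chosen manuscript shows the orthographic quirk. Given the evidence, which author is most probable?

Frost

With a uniform prior (1/5 each), posterior ∝ likelihood:
  Cato: 0.048
  Frost: 0.26
  Arden: 0.224
  Bell: 0.06
  Eyre: 0.01
Sum = 0.602.
Largest term belongs to Frost, so Frost is most probable.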